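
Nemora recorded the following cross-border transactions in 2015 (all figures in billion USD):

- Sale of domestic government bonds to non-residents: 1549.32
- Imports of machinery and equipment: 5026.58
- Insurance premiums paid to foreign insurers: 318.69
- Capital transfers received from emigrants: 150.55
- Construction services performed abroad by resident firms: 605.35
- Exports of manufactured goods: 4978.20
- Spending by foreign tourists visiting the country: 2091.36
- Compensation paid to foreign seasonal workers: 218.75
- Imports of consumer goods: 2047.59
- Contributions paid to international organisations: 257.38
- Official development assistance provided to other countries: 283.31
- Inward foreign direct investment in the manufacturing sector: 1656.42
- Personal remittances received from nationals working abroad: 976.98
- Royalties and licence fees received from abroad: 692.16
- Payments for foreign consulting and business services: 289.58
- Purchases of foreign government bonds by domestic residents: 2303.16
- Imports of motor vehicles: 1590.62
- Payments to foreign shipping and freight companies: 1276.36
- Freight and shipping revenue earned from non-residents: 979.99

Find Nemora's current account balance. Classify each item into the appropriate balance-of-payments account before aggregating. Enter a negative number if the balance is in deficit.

Goods: 4978.20 - 5026.58 - 1590.62 - 2047.59 = -3686.59
Services: -318.69 + 605.35 + 2091.36 + 692.16 + 979.99 - 1276.36 - 289.58 = 2484.23
Primary income: -218.75
Secondary income: -283.31 - 257.38 + 976.98 = 436.29
Current account = (-3686.59) + 2484.23 + (-218.75) + 436.29 = -984.82
(Excluded from the current account — financial account: sale of domestic government bonds to non-residents 1549.32, inward foreign direct investment in the manufacturing sector 1656.42, purchases of foreign government bonds by domestic residents 2303.16; capital account: capital transfers received from emigrants 150.55.)

-984.82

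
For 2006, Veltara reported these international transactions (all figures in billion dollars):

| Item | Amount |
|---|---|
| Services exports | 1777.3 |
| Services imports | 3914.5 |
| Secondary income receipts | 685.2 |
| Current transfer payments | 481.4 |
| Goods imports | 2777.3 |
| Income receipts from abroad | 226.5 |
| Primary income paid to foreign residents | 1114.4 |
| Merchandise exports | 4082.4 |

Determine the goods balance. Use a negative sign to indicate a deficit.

1305.1

Goods balance = 4082.4 - 2777.3 = 1305.1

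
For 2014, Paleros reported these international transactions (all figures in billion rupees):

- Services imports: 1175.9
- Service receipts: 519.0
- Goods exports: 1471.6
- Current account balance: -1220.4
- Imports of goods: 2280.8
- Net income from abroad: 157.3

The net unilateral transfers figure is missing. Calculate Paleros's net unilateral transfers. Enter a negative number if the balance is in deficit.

88.4

Current account = goods balance + services balance + net primary income + net secondary income
Sum of the known components = -1308.8
Net unilateral transfers = CA - (known components) = -1220.4 - (-1308.8) = 88.4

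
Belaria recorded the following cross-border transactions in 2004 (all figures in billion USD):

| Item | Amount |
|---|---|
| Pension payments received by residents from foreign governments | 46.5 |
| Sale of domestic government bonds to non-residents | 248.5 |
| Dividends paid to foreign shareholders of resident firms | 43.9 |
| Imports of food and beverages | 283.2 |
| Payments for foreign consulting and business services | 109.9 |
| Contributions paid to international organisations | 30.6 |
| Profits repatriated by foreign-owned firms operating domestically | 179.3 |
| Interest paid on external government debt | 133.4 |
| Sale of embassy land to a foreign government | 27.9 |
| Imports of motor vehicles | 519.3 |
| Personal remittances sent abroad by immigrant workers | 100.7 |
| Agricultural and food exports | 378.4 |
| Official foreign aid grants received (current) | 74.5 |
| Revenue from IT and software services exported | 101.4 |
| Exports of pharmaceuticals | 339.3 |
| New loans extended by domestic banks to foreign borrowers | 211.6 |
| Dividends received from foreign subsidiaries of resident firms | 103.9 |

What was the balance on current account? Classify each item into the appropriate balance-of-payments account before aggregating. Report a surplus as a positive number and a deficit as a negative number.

-356.3

Goods: -519.3 + 339.3 + 378.4 - 283.2 = -84.8
Services: 101.4 - 109.9 = -8.5
Primary income: -43.9 + 103.9 - 179.3 - 133.4 = -252.7
Secondary income: -30.6 + 74.5 + 46.5 - 100.7 = -10.3
Current account = (-84.8) + (-8.5) + (-252.7) + (-10.3) = -356.3
(Excluded from the current account — financial account: sale of domestic government bonds to non-residents 248.5, new loans extended by domestic banks to foreign borrowers 211.6; capital account: sale of embassy land to a foreign government 27.9.)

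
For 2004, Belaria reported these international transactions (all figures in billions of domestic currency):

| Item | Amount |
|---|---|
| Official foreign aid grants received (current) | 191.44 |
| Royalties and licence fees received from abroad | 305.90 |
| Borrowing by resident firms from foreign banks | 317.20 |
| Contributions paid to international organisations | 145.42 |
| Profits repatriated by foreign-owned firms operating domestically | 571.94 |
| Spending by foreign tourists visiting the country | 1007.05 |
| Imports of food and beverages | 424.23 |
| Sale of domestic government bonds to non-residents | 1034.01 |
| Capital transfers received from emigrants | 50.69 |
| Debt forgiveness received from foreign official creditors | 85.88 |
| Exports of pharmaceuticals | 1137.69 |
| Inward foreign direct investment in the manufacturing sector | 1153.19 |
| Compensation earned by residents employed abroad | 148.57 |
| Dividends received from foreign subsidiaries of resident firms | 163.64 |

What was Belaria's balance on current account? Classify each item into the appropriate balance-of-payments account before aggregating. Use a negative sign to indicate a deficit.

1812.70

Goods: -424.23 + 1137.69 = 713.46
Services: 305.90 + 1007.05 = 1312.95
Primary income: 148.57 - 571.94 + 163.64 = -259.73
Secondary income: 191.44 - 145.42 = 46.02
Current account = 713.46 + 1312.95 + (-259.73) + 46.02 = 1812.70
(Excluded from the current account — financial account: borrowing by resident firms from foreign banks 317.20, sale of domestic government bonds to non-residents 1034.01, inward foreign direct investment in the manufacturing sector 1153.19; capital account: capital transfers received from emigrants 50.69, debt forgiveness received from foreign official creditors 85.88.)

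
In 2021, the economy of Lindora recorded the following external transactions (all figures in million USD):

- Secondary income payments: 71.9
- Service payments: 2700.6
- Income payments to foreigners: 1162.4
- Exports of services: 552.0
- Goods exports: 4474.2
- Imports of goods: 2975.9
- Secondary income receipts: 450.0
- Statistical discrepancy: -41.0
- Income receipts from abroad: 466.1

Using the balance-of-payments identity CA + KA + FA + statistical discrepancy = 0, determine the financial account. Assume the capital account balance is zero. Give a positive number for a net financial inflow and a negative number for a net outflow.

Goods balance = 4474.2 - 2975.9 = 1498.3
Services balance = 552.0 - 2700.6 = -2148.6
Trade balance (goods + services) = 1498.3 + (-2148.6) = -650.3
Net primary income = 466.1 - 1162.4 = -696.3
Net secondary income = 450.0 - 71.9 = 378.1
Current account = -650.3 + (-696.3) + 378.1 = -968.5
Financial account = -(-968.5 + (-41.0)) = 1009.5

1009.5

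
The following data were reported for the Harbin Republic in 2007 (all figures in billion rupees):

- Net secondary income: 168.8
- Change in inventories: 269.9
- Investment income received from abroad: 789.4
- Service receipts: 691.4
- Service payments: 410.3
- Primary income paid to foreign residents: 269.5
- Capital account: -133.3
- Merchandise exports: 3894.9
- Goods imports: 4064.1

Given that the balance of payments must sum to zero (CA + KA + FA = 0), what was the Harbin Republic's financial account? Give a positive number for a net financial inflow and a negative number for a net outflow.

Goods balance = 3894.9 - 4064.1 = -169.2
Services balance = 691.4 - 410.3 = 281.1
Trade balance (goods + services) = -169.2 + 281.1 = 111.9
Net primary income = 789.4 - 269.5 = 519.9
Net secondary income = 168.8
Current account = 111.9 + 519.9 + 168.8 = 800.6
Financial account = -(800.6 + (-133.3)) = -667.3

-667.3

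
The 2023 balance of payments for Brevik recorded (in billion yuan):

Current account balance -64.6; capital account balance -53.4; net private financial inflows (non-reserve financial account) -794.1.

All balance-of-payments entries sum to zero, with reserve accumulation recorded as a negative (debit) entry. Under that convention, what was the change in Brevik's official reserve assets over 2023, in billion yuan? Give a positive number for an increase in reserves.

-912.1

Official reserve transactions balance = -((-64.6) + (-53.4) + (-794.1)) = 912.1
An accumulation of reserves is recorded as a debit (negative entry), so the change in the stock of reserves is the negative of that balance.
Change in official reserves = -(912.1) = -912.1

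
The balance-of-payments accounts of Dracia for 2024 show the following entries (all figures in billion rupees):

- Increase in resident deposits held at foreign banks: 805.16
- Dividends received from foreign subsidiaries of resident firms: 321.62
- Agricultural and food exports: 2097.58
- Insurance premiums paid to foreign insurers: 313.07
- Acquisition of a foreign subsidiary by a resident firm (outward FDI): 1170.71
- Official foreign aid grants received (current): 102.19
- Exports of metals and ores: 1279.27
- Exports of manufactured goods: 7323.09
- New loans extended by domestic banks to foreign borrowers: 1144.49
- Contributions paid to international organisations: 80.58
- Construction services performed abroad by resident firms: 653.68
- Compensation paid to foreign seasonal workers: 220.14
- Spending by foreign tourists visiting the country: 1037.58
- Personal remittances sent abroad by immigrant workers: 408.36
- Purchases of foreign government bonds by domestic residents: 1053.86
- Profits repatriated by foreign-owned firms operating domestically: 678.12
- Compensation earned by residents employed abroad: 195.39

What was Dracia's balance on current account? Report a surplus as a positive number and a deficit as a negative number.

Goods: 1279.27 + 2097.58 + 7323.09 = 10699.94
Services: 1037.58 + 653.68 - 313.07 = 1378.19
Primary income: -220.14 + 195.39 - 678.12 + 321.62 = -381.25
Secondary income: -80.58 + 102.19 - 408.36 = -386.75
Current account = 10699.94 + 1378.19 + (-381.25) + (-386.75) = 11310.13
(Excluded from the current account — financial account: increase in resident deposits held at foreign banks 805.16, acquisition of a foreign subsidiary by a resident firm (outward FDI) 1170.71, new loans extended by domestic banks to foreign borrowers 1144.49, purchases of foreign government bonds by domestic residents 1053.86.)

11310.13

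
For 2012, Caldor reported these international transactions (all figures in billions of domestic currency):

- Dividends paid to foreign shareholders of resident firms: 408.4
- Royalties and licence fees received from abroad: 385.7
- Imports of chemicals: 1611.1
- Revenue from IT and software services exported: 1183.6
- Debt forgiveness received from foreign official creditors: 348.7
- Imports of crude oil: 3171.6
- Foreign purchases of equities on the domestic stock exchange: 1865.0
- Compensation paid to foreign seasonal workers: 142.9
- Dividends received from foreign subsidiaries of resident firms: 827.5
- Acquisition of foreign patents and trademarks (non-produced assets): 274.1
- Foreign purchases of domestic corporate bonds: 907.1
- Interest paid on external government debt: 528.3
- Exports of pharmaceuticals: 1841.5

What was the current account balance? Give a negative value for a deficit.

-1624.0

Goods: -1611.1 - 3171.6 + 1841.5 = -2941.2
Services: 1183.6 + 385.7 = 1569.3
Primary income: -142.9 - 528.3 + 827.5 - 408.4 = -252.1
Current account = (-2941.2) + 1569.3 + (-252.1) = -1624.0
(Excluded from the current account — capital account: debt forgiveness received from foreign official creditors 348.7, acquisition of foreign patents and trademarks (non-produced assets) 274.1; financial account: foreign purchases of equities on the domestic stock exchange 1865.0, foreign purchases of domestic corporate bonds 907.1.)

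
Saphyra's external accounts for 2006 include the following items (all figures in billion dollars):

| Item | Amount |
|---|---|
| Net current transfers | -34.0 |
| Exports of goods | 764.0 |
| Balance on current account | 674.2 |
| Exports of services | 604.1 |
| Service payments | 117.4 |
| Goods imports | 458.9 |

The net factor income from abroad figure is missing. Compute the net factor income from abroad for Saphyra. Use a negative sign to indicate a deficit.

-83.6

Current account = goods balance + services balance + net primary income + net secondary income
Sum of the known components = 757.8
Net factor income from abroad = CA - (known components) = 674.2 - 757.8 = -83.6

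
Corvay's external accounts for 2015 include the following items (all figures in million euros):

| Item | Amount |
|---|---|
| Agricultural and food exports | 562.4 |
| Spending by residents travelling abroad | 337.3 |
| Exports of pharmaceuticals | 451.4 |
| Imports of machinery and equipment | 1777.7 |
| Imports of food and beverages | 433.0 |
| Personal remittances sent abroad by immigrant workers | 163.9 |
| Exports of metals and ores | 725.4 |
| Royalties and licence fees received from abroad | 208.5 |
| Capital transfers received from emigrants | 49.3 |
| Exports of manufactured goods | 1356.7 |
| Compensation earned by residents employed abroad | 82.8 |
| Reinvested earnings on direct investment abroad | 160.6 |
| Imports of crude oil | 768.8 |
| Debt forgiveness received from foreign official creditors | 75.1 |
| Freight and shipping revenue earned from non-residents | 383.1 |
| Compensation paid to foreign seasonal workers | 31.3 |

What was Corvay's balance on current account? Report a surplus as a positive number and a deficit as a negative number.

Goods: -768.8 + 562.4 - 1777.7 + 725.4 - 433.0 + 1356.7 + 451.4 = 116.4
Services: 383.1 - 337.3 + 208.5 = 254.3
Primary income: 82.8 - 31.3 + 160.6 = 212.1
Secondary income: -163.9
Current account = 116.4 + 254.3 + 212.1 + (-163.9) = 418.9
(Excluded from the current account — capital account: capital transfers received from emigrants 49.3, debt forgiveness received from foreign official creditors 75.1.)

418.9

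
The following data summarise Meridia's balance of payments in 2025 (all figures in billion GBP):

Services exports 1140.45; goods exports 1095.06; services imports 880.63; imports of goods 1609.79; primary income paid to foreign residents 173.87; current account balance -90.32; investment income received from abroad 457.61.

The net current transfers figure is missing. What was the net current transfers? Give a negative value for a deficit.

-119.15

Current account = goods balance + services balance + net primary income + net secondary income
Sum of the known components = 28.83
Net current transfers = CA - (known components) = -90.32 - 28.83 = -119.15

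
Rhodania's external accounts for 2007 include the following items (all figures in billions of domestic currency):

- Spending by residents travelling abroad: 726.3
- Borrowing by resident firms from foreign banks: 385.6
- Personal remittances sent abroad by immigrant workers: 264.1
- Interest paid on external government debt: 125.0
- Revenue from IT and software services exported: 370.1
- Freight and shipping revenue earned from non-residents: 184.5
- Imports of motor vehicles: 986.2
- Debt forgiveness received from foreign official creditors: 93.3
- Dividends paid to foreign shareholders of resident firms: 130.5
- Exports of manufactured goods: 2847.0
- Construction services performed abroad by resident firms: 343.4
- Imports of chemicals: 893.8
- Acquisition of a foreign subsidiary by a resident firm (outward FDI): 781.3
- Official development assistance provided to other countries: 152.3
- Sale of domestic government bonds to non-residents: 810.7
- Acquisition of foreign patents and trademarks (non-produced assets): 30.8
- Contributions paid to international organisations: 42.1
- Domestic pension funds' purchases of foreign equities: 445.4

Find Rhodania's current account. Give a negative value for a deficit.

424.7

Goods: -986.2 - 893.8 + 2847.0 = 967.0
Services: 370.1 + 184.5 + 343.4 - 726.3 = 171.7
Primary income: -125.0 - 130.5 = -255.5
Secondary income: -152.3 - 264.1 - 42.1 = -458.5
Current account = 967.0 + 171.7 + (-255.5) + (-458.5) = 424.7
(Excluded from the current account — financial account: borrowing by resident firms from foreign banks 385.6, acquisition of a foreign subsidiary by a resident firm (outward FDI) 781.3, sale of domestic government bonds to non-residents 810.7, domestic pension funds' purchases of foreign equities 445.4; capital account: debt forgiveness received from foreign official creditors 93.3, acquisition of foreign patents and trademarks (non-produced assets) 30.8.)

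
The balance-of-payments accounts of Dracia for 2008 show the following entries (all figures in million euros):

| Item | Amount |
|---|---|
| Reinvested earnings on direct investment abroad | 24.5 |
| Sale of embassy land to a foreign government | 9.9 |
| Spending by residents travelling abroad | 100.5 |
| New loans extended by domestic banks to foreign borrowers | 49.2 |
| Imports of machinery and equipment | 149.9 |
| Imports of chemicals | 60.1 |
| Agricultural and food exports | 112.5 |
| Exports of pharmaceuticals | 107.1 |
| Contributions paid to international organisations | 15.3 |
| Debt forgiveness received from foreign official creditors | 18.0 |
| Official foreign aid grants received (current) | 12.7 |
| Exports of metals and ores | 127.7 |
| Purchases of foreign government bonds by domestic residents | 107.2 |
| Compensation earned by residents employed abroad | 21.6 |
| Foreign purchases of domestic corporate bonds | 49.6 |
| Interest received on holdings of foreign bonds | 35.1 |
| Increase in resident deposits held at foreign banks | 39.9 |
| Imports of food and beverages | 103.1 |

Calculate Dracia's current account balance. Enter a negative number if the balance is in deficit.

12.3

Goods: 127.7 - 149.9 + 112.5 - 103.1 + 107.1 - 60.1 = 34.2
Services: -100.5
Primary income: 24.5 + 35.1 + 21.6 = 81.2
Secondary income: 12.7 - 15.3 = -2.6
Current account = 34.2 + (-100.5) + 81.2 + (-2.6) = 12.3
(Excluded from the current account — capital account: sale of embassy land to a foreign government 9.9, debt forgiveness received from foreign official creditors 18.0; financial account: new loans extended by domestic banks to foreign borrowers 49.2, purchases of foreign government bonds by domestic residents 107.2, foreign purchases of domestic corporate bonds 49.6, increase in resident deposits held at foreign banks 39.9.)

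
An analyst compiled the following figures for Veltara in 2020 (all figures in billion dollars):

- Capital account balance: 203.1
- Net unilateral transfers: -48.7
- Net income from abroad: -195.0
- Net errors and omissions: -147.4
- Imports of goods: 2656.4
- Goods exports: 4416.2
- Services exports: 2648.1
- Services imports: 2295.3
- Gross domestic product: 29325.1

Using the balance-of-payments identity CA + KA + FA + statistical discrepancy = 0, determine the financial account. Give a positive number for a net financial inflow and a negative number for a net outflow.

-1924.6

Goods balance = 4416.2 - 2656.4 = 1759.8
Services balance = 2648.1 - 2295.3 = 352.8
Trade balance (goods + services) = 1759.8 + 352.8 = 2112.6
Net primary income = -195.0
Net secondary income = -48.7
Current account = 2112.6 + (-195.0) + (-48.7) = 1868.9
Financial account = -(1868.9 + 203.1 + (-147.4)) = -1924.6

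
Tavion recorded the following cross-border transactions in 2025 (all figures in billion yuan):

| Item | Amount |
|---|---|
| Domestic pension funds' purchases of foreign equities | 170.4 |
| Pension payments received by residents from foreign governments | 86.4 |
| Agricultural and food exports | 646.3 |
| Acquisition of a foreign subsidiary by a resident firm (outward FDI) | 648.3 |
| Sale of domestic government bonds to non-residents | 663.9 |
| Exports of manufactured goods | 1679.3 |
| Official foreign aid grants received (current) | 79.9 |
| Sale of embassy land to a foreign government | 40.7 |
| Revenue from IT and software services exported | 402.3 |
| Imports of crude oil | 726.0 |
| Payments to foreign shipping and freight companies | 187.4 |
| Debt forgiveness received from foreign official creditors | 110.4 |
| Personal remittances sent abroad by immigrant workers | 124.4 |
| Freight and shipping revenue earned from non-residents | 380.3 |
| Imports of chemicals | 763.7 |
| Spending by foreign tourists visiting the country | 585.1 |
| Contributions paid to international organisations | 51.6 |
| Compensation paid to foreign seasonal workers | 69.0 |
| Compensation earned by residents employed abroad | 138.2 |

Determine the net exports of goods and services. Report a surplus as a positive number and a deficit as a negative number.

Goods: 646.3 + 1679.3 - 726.0 - 763.7 = 835.9
Services: 402.3 + 380.3 - 187.4 + 585.1 = 1180.3
Trade balance = 835.9 + 1180.3 = 2016.2
(Excluded from the trade balance — financial account: domestic pension funds' purchases of foreign equities 170.4, acquisition of a foreign subsidiary by a resident firm (outward FDI) 648.3, sale of domestic government bonds to non-residents 663.9; secondary income: pension payments received by residents from foreign governments 86.4, official foreign aid grants received (current) 79.9, personal remittances sent abroad by immigrant workers 124.4, contributions paid to international organisations 51.6; capital account: sale of embassy land to a foreign government 40.7, debt forgiveness received from foreign official creditors 110.4; primary income: compensation paid to foreign seasonal workers 69.0, compensation earned by residents employed abroad 138.2.)

2016.2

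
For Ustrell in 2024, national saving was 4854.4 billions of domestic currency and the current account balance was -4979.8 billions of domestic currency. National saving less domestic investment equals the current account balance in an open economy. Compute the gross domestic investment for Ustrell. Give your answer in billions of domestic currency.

9834.2

S - I = CA (net lending to the rest of the world).
I = S - CA = 4854.4 - (-4979.8) = 9834.2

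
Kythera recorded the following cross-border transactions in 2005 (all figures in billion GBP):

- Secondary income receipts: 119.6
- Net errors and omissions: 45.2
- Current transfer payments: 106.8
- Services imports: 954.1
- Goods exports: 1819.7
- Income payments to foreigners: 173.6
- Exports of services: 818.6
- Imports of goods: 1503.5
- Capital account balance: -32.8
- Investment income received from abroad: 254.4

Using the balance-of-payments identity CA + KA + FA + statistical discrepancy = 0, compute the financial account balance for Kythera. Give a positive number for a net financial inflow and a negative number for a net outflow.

Goods balance = 1819.7 - 1503.5 = 316.2
Services balance = 818.6 - 954.1 = -135.5
Trade balance (goods + services) = 316.2 + (-135.5) = 180.7
Net primary income = 254.4 - 173.6 = 80.8
Net secondary income = 119.6 - 106.8 = 12.8
Current account = 180.7 + 80.8 + 12.8 = 274.3
Financial account = -(274.3 + (-32.8) + 45.2) = -286.7

-286.7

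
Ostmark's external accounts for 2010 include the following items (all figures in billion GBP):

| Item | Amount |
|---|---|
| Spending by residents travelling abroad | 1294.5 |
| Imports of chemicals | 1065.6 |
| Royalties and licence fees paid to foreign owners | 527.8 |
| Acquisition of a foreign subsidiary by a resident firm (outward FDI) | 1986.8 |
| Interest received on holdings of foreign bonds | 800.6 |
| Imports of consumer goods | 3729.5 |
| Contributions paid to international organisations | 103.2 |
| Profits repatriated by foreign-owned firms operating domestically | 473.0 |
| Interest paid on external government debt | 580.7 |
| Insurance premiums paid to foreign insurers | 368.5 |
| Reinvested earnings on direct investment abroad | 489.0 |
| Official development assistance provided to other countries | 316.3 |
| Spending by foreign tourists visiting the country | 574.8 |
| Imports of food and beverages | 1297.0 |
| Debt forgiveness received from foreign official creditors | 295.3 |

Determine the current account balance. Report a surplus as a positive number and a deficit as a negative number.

Goods: -1065.6 - 3729.5 - 1297.0 = -6092.1
Services: 574.8 - 368.5 - 1294.5 - 527.8 = -1616.0
Primary income: 800.6 - 580.7 - 473.0 + 489.0 = 235.9
Secondary income: -103.2 - 316.3 = -419.5
Current account = (-6092.1) + (-1616.0) + 235.9 + (-419.5) = -7891.7
(Excluded from the current account — financial account: acquisition of a foreign subsidiary by a resident firm (outward FDI) 1986.8; capital account: debt forgiveness received from foreign official creditors 295.3.)

-7891.7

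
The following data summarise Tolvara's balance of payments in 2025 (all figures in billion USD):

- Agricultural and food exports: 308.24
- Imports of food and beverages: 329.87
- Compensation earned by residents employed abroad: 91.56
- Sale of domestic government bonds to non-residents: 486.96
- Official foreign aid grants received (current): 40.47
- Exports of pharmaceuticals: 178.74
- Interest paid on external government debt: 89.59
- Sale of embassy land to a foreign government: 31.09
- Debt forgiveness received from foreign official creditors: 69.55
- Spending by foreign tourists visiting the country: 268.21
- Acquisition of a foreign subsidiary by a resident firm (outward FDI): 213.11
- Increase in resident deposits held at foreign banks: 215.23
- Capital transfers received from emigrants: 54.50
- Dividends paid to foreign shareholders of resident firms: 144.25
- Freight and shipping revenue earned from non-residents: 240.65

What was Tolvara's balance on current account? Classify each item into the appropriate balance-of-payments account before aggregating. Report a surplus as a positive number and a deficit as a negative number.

564.16

Goods: -329.87 + 178.74 + 308.24 = 157.11
Services: 240.65 + 268.21 = 508.86
Primary income: -89.59 + 91.56 - 144.25 = -142.28
Secondary income: 40.47
Current account = 157.11 + 508.86 + (-142.28) + 40.47 = 564.16
(Excluded from the current account — financial account: sale of domestic government bonds to non-residents 486.96, acquisition of a foreign subsidiary by a resident firm (outward FDI) 213.11, increase in resident deposits held at foreign banks 215.23; capital account: sale of embassy land to a foreign government 31.09, debt forgiveness received from foreign official creditors 69.55, capital transfers received from emigrants 54.50.)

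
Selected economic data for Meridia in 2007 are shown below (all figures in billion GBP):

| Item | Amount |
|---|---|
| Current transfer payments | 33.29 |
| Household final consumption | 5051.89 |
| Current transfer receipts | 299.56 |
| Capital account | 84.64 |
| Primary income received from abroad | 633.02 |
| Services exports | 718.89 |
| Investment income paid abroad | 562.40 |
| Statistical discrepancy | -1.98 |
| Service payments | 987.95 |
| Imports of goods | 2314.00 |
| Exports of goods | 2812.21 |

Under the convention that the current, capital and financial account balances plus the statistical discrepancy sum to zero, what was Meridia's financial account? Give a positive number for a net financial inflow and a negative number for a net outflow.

Goods balance = 2812.21 - 2314.00 = 498.21
Services balance = 718.89 - 987.95 = -269.06
Trade balance (goods + services) = 498.21 + (-269.06) = 229.15
Net primary income = 633.02 - 562.40 = 70.62
Net secondary income = 299.56 - 33.29 = 266.27
Current account = 229.15 + 70.62 + 266.27 = 566.04
Financial account = -(566.04 + 84.64 + (-1.98)) = -648.70

-648.70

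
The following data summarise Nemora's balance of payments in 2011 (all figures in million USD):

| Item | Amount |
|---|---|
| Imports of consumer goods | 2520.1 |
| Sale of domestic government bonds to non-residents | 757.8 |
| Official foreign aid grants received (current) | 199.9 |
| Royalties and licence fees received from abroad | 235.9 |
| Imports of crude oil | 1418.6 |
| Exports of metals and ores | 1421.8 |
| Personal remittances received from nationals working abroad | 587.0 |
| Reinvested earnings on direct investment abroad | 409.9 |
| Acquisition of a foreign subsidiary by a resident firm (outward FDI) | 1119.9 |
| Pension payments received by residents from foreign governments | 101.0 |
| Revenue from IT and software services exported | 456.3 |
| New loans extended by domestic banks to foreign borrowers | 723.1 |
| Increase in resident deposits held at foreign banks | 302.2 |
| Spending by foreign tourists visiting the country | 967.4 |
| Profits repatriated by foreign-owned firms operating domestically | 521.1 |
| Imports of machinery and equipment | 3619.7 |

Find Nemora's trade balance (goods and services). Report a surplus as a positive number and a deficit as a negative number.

Goods: -3619.7 + 1421.8 - 1418.6 - 2520.1 = -6136.6
Services: 235.9 + 967.4 + 456.3 = 1659.6
Trade balance = -6136.6 + 1659.6 = -4477.0
(Excluded from the trade balance — financial account: sale of domestic government bonds to non-residents 757.8, acquisition of a foreign subsidiary by a resident firm (outward FDI) 1119.9, new loans extended by domestic banks to foreign borrowers 723.1, increase in resident deposits held at foreign banks 302.2; secondary income: official foreign aid grants received (current) 199.9, personal remittances received from nationals working abroad 587.0, pension payments received by residents from foreign governments 101.0; primary income: reinvested earnings on direct investment abroad 409.9, profits repatriated by foreign-owned firms operating domestically 521.1.)

-4477.0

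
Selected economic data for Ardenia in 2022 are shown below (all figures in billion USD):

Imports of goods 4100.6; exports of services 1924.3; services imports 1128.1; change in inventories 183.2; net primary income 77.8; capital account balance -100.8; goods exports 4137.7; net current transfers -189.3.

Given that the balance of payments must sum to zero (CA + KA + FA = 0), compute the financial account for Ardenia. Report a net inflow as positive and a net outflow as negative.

Goods balance = 4137.7 - 4100.6 = 37.1
Services balance = 1924.3 - 1128.1 = 796.2
Trade balance (goods + services) = 37.1 + 796.2 = 833.3
Net primary income = 77.8
Net secondary income = -189.3
Current account = 833.3 + 77.8 + (-189.3) = 721.8
Financial account = -(721.8 + (-100.8)) = -621.0

-621.0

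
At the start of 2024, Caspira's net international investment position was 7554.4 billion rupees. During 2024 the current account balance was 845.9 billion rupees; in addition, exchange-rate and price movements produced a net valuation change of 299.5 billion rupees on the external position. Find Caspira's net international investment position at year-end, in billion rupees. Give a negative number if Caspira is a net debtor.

Change in NIIP = current account + net valuation change = 845.9 + 299.5 = 1145.4
End-of-year NIIP = 7554.4 + 1145.4 = 8699.8

8699.8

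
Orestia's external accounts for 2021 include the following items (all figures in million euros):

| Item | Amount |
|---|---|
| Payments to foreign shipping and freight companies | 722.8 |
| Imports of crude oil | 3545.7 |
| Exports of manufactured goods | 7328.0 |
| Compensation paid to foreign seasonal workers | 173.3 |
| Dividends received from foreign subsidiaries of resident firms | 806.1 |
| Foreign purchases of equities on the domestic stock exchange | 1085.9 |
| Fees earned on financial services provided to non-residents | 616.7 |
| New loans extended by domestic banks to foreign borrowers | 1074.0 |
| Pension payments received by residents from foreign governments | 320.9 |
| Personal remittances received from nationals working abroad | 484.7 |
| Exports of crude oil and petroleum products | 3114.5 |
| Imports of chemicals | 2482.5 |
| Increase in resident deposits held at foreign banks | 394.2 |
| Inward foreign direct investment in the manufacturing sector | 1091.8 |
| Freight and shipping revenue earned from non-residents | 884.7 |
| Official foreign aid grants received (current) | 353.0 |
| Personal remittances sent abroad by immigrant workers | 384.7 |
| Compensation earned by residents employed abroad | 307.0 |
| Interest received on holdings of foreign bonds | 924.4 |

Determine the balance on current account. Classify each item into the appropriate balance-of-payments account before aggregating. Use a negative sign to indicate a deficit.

Goods: -3545.7 + 3114.5 - 2482.5 + 7328.0 = 4414.3
Services: 616.7 - 722.8 + 884.7 = 778.6
Primary income: 307.0 - 173.3 + 924.4 + 806.1 = 1864.2
Secondary income: 320.9 + 353.0 - 384.7 + 484.7 = 773.9
Current account = 4414.3 + 778.6 + 1864.2 + 773.9 = 7831.0
(Excluded from the current account — financial account: foreign purchases of equities on the domestic stock exchange 1085.9, new loans extended by domestic banks to foreign borrowers 1074.0, increase in resident deposits held at foreign banks 394.2, inward foreign direct investment in the manufacturing sector 1091.8.)

7831.0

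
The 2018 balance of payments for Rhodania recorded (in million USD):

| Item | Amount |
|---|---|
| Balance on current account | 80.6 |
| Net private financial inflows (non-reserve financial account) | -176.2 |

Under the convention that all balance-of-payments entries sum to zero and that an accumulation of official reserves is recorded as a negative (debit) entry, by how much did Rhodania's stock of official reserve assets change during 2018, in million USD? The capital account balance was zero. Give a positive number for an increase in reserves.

-95.6

Official reserve transactions balance = -(80.6 + (-176.2)) = 95.6
An accumulation of reserves is recorded as a debit (negative entry), so the change in the stock of reserves is the negative of that balance.
Change in official reserves = -(95.6) = -95.6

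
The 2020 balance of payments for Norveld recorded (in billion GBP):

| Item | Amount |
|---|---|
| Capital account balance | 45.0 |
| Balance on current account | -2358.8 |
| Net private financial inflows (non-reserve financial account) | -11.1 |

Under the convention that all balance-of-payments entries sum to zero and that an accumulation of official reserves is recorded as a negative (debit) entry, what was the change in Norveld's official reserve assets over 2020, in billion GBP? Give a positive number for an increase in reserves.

-2324.9

Official reserve transactions balance = -((-2358.8) + 45.0 + (-11.1)) = 2324.9
An accumulation of reserves is recorded as a debit (negative entry), so the change in the stock of reserves is the negative of that balance.
Change in official reserves = -(2324.9) = -2324.9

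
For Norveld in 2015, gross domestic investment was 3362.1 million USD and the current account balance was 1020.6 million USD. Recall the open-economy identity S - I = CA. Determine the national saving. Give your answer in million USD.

4382.7

S = I + CA = 3362.1 + 1020.6 = 4382.7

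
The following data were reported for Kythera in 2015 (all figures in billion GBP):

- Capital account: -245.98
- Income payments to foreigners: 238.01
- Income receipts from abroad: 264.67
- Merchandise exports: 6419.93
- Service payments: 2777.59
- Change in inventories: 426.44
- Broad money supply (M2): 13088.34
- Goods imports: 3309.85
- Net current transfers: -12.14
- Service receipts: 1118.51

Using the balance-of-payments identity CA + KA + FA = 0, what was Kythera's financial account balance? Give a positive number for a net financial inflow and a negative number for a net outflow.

Goods balance = 6419.93 - 3309.85 = 3110.08
Services balance = 1118.51 - 2777.59 = -1659.08
Trade balance (goods + services) = 3110.08 + (-1659.08) = 1451.00
Net primary income = 264.67 - 238.01 = 26.66
Net secondary income = -12.14
Current account = 1451.00 + 26.66 + (-12.14) = 1465.52
Financial account = -(1465.52 + (-245.98)) = -1219.54

-1219.54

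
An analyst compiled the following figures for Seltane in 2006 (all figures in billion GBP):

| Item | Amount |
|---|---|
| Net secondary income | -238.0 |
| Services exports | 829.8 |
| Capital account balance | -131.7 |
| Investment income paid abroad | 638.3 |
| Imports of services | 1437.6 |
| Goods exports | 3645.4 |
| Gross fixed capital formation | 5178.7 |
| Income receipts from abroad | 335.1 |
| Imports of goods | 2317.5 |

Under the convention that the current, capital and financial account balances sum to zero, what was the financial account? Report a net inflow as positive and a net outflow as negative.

Goods balance = 3645.4 - 2317.5 = 1327.9
Services balance = 829.8 - 1437.6 = -607.8
Trade balance (goods + services) = 1327.9 + (-607.8) = 720.1
Net primary income = 335.1 - 638.3 = -303.2
Net secondary income = -238.0
Current account = 720.1 + (-303.2) + (-238.0) = 178.9
Financial account = -(178.9 + (-131.7)) = -47.2

-47.2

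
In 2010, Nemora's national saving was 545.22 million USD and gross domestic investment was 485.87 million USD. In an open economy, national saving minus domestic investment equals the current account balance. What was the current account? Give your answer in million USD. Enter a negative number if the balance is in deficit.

59.35

CA = S - I = 545.22 - 485.87 = 59.35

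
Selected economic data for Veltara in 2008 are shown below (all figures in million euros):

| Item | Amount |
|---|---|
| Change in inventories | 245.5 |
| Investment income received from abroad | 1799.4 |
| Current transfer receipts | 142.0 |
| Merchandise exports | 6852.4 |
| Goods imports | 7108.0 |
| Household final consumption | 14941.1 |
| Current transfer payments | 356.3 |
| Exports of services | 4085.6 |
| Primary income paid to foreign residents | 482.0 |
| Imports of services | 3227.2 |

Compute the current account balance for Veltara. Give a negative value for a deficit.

1705.9

Goods balance = 6852.4 - 7108.0 = -255.6
Services balance = 4085.6 - 3227.2 = 858.4
Trade balance (goods + services) = -255.6 + 858.4 = 602.8
Net primary income = 1799.4 - 482.0 = 1317.4
Net secondary income = 142.0 - 356.3 = -214.3
Current account = 602.8 + 1317.4 + (-214.3) = 1705.9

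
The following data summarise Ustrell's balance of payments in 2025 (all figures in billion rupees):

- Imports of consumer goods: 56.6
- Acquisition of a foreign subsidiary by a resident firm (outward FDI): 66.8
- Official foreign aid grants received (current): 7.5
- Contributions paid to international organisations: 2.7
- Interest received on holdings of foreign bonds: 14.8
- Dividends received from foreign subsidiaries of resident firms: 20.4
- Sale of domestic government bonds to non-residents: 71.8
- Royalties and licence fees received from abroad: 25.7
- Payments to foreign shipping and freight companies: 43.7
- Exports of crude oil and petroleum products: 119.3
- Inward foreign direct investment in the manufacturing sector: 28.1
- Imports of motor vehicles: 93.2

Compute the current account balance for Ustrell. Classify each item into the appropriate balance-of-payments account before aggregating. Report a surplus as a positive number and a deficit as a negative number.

Goods: -56.6 + 119.3 - 93.2 = -30.5
Services: 25.7 - 43.7 = -18.0
Primary income: 20.4 + 14.8 = 35.2
Secondary income: -2.7 + 7.5 = 4.8
Current account = (-30.5) + (-18.0) + 35.2 + 4.8 = -8.5
(Excluded from the current account — financial account: acquisition of a foreign subsidiary by a resident firm (outward FDI) 66.8, sale of domestic government bonds to non-residents 71.8, inward foreign direct investment in the manufacturing sector 28.1.)

-8.5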